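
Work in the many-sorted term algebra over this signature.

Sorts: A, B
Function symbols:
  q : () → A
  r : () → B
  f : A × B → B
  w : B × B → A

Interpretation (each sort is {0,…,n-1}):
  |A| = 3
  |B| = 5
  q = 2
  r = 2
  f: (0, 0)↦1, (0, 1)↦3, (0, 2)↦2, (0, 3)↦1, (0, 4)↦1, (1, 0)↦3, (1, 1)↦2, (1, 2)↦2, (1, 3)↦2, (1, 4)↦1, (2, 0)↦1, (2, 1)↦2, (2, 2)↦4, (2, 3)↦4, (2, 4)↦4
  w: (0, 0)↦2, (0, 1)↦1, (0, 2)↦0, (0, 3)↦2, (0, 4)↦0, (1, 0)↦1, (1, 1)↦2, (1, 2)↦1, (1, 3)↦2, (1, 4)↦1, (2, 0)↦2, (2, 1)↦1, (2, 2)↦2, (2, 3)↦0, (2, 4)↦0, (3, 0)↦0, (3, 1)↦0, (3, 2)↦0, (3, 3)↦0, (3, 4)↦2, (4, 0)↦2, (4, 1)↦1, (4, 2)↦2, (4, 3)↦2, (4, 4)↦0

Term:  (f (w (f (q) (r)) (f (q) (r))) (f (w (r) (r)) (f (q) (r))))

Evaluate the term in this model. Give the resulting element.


value = 1

  q = 2
  r = 2
  (f (q) (r)) = f(2, 2) = 4
  q = 2
  r = 2
  (f (q) (r)) = f(2, 2) = 4
  (w (f (q) (r)) (f (q) (r))) = w(4, 4) = 0
  r = 2
  r = 2
  (w (r) (r)) = w(2, 2) = 2
  q = 2
  r = 2
  (f (q) (r)) = f(2, 2) = 4
  (f (w (r) (r)) (f (q) (r))) = f(2, 4) = 4
  (f (w (f (q) (r)) (f (q) (r))) (f (w (r) (r)) (f (q) (r)))) = f(0, 4) = 1


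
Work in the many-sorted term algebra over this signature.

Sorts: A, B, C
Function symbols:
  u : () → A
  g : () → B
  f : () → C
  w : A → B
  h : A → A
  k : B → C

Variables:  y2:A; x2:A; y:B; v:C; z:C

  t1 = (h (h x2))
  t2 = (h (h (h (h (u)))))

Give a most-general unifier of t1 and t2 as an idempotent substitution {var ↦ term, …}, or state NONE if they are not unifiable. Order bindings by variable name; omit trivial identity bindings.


{x2 ↦ (h (h (u)))}


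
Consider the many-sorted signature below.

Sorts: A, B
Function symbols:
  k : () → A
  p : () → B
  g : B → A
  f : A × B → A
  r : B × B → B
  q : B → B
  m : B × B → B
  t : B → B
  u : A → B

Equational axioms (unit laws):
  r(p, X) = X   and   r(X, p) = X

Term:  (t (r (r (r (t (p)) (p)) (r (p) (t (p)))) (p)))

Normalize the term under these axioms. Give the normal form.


normal form = (t (r (t (p)) (t (p))))

1. (t (r (r (r (t (p)) (p)) (r (p) (t (p)))) (p)))  →  (t (r (r (t (p)) (p)) (r (p) (t (p)))))
2. (t (r (r (t (p)) (p)) (r (p) (t (p)))))  →  (t (r (t (p)) (r (p) (t (p)))))
3. (t (r (t (p)) (r (p) (t (p)))))  →  (t (r (t (p)) (t (p))))


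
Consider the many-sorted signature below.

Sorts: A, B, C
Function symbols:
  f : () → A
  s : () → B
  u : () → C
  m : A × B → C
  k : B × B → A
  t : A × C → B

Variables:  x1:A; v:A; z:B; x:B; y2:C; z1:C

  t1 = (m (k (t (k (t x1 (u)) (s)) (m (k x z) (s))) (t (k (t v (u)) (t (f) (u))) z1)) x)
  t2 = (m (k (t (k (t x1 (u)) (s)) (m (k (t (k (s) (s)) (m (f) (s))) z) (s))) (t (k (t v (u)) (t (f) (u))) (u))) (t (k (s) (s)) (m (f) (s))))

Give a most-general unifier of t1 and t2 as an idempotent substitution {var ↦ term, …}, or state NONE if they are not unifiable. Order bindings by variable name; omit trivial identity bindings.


{x ↦ (t (k (s) (s)) (m (f) (s))), z1 ↦ (u)}


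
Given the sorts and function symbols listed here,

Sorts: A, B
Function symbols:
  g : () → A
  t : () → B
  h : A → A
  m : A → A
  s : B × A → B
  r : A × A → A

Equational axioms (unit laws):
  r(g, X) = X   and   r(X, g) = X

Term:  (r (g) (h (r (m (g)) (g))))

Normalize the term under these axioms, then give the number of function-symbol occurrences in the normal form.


1. (r (g) (h (r (m (g)) (g))))  →  (h (r (m (g)) (g)))
2. (h (r (m (g)) (g)))  →  (h (m (g)))
normal form: (h (m (g)))

size = 3


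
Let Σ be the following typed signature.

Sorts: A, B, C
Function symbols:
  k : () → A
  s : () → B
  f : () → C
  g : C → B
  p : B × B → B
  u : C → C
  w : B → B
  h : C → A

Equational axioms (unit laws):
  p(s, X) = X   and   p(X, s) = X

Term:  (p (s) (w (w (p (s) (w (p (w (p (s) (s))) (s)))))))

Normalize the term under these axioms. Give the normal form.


1. (p (s) (w (w (p (s) (w (p (w (p (s) (s))) (s)))))))  →  (w (w (p (s) (w (p (w (p (s) (s))) (s))))))
2. (w (w (p (s) (w (p (w (p (s) (s))) (s))))))  →  (w (w (w (p (w (p (s) (s))) (s)))))
3. (w (w (w (p (w (p (s) (s))) (s)))))  →  (w (w (w (w (p (s) (s))))))
4. (w (w (w (w (p (s) (s))))))  →  (w (w (w (w (s)))))

normal form = (w (w (w (w (s)))))


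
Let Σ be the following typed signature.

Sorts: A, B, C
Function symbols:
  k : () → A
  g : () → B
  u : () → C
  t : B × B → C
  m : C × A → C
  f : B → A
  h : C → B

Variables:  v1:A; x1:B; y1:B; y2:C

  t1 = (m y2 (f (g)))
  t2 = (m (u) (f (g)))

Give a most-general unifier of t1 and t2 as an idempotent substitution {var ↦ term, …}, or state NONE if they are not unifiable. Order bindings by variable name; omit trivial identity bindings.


{y2 ↦ (u)}


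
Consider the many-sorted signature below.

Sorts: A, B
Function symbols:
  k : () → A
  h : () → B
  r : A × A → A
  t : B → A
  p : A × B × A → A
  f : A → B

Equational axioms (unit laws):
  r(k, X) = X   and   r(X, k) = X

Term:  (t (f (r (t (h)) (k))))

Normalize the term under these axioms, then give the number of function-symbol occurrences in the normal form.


size = 4

1. (t (f (r (t (h)) (k))))  →  (t (f (t (h))))
normal form: (t (f (t (h))))


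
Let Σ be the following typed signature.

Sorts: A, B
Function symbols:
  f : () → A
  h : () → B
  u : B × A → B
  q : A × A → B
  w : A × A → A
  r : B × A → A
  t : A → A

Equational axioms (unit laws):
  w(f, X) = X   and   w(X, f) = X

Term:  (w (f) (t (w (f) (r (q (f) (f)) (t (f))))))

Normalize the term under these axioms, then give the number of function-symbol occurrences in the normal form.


size = 7

1. (w (f) (t (w (f) (r (q (f) (f)) (t (f))))))  →  (t (w (f) (r (q (f) (f)) (t (f)))))
2. (t (w (f) (r (q (f) (f)) (t (f)))))  →  (t (r (q (f) (f)) (t (f))))
normal form: (t (r (q (f) (f)) (t (f))))


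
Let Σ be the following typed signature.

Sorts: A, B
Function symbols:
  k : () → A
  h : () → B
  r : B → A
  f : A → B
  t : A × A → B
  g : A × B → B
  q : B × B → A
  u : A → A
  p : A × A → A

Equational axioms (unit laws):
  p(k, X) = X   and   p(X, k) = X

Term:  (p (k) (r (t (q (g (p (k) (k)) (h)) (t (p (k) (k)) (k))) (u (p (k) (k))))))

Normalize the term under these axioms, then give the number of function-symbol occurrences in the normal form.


1. (p (k) (r (t (q (g (p (k) (k)) (h)) (t (p (k) (k)) (k))) (u (p (k) (k))))))  →  (r (t (q (g (p (k) (k)) (h)) (t (p (k) (k)) (k))) (u (p (k) (k)))))
2. (r (t (q (g (p (k) (k)) (h)) (t (p (k) (k)) (k))) (u (p (k) (k)))))  →  (r (t (q (g (k) (h)) (t (p (k) (k)) (k))) (u (p (k) (k)))))
3. (r (t (q (g (k) (h)) (t (p (k) (k)) (k))) (u (p (k) (k)))))  →  (r (t (q (g (k) (h)) (t (k) (k))) (u (p (k) (k)))))
4. (r (t (q (g (k) (h)) (t (k) (k))) (u (p (k) (k)))))  →  (r (t (q (g (k) (h)) (t (k) (k))) (u (k))))
normal form: (r (t (q (g (k) (h)) (t (k) (k))) (u (k))))

size = 11


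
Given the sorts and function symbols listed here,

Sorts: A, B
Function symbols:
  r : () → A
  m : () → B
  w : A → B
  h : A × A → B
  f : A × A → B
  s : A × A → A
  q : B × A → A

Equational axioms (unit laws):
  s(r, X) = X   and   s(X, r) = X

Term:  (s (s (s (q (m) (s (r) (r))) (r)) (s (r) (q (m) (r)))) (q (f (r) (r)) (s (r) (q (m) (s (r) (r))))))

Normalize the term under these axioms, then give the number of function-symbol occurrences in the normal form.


size = 15

1. (s (s (s (q (m) (s (r) (r))) (r)) (s (r) (q (m) (r)))) (q (f (r) (r)) (s (r) (q (m) (s (r) (r))))))  →  (s (s (q (m) (s (r) (r))) (s (r) (q (m) (r)))) (q (f (r) (r)) (s (r) (q (m) (s (r) (r))))))
2. (s (s (q (m) (s (r) (r))) (s (r) (q (m) (r)))) (q (f (r) (r)) (s (r) (q (m) (s (r) (r))))))  →  (s (s (q (m) (r)) (s (r) (q (m) (r)))) (q (f (r) (r)) (s (r) (q (m) (s (r) (r))))))
3. (s (s (q (m) (r)) (s (r) (q (m) (r)))) (q (f (r) (r)) (s (r) (q (m) (s (r) (r))))))  →  (s (s (q (m) (r)) (q (m) (r))) (q (f (r) (r)) (s (r) (q (m) (s (r) (r))))))
4. (s (s (q (m) (r)) (q (m) (r))) (q (f (r) (r)) (s (r) (q (m) (s (r) (r))))))  →  (s (s (q (m) (r)) (q (m) (r))) (q (f (r) (r)) (q (m) (s (r) (r)))))
5. (s (s (q (m) (r)) (q (m) (r))) (q (f (r) (r)) (q (m) (s (r) (r)))))  →  (s (s (q (m) (r)) (q (m) (r))) (q (f (r) (r)) (q (m) (r))))
normal form: (s (s (q (m) (r)) (q (m) (r))) (q (f (r) (r)) (q (m) (r))))


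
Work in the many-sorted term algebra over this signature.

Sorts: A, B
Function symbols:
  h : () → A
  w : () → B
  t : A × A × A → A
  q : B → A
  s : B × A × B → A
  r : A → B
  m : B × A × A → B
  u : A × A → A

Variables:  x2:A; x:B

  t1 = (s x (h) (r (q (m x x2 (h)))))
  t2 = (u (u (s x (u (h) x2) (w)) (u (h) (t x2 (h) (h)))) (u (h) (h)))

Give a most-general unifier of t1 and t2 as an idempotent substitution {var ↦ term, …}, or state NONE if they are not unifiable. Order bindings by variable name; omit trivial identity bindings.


head clash or occurs-check failure — not unifiable

NONE (not unifiable)


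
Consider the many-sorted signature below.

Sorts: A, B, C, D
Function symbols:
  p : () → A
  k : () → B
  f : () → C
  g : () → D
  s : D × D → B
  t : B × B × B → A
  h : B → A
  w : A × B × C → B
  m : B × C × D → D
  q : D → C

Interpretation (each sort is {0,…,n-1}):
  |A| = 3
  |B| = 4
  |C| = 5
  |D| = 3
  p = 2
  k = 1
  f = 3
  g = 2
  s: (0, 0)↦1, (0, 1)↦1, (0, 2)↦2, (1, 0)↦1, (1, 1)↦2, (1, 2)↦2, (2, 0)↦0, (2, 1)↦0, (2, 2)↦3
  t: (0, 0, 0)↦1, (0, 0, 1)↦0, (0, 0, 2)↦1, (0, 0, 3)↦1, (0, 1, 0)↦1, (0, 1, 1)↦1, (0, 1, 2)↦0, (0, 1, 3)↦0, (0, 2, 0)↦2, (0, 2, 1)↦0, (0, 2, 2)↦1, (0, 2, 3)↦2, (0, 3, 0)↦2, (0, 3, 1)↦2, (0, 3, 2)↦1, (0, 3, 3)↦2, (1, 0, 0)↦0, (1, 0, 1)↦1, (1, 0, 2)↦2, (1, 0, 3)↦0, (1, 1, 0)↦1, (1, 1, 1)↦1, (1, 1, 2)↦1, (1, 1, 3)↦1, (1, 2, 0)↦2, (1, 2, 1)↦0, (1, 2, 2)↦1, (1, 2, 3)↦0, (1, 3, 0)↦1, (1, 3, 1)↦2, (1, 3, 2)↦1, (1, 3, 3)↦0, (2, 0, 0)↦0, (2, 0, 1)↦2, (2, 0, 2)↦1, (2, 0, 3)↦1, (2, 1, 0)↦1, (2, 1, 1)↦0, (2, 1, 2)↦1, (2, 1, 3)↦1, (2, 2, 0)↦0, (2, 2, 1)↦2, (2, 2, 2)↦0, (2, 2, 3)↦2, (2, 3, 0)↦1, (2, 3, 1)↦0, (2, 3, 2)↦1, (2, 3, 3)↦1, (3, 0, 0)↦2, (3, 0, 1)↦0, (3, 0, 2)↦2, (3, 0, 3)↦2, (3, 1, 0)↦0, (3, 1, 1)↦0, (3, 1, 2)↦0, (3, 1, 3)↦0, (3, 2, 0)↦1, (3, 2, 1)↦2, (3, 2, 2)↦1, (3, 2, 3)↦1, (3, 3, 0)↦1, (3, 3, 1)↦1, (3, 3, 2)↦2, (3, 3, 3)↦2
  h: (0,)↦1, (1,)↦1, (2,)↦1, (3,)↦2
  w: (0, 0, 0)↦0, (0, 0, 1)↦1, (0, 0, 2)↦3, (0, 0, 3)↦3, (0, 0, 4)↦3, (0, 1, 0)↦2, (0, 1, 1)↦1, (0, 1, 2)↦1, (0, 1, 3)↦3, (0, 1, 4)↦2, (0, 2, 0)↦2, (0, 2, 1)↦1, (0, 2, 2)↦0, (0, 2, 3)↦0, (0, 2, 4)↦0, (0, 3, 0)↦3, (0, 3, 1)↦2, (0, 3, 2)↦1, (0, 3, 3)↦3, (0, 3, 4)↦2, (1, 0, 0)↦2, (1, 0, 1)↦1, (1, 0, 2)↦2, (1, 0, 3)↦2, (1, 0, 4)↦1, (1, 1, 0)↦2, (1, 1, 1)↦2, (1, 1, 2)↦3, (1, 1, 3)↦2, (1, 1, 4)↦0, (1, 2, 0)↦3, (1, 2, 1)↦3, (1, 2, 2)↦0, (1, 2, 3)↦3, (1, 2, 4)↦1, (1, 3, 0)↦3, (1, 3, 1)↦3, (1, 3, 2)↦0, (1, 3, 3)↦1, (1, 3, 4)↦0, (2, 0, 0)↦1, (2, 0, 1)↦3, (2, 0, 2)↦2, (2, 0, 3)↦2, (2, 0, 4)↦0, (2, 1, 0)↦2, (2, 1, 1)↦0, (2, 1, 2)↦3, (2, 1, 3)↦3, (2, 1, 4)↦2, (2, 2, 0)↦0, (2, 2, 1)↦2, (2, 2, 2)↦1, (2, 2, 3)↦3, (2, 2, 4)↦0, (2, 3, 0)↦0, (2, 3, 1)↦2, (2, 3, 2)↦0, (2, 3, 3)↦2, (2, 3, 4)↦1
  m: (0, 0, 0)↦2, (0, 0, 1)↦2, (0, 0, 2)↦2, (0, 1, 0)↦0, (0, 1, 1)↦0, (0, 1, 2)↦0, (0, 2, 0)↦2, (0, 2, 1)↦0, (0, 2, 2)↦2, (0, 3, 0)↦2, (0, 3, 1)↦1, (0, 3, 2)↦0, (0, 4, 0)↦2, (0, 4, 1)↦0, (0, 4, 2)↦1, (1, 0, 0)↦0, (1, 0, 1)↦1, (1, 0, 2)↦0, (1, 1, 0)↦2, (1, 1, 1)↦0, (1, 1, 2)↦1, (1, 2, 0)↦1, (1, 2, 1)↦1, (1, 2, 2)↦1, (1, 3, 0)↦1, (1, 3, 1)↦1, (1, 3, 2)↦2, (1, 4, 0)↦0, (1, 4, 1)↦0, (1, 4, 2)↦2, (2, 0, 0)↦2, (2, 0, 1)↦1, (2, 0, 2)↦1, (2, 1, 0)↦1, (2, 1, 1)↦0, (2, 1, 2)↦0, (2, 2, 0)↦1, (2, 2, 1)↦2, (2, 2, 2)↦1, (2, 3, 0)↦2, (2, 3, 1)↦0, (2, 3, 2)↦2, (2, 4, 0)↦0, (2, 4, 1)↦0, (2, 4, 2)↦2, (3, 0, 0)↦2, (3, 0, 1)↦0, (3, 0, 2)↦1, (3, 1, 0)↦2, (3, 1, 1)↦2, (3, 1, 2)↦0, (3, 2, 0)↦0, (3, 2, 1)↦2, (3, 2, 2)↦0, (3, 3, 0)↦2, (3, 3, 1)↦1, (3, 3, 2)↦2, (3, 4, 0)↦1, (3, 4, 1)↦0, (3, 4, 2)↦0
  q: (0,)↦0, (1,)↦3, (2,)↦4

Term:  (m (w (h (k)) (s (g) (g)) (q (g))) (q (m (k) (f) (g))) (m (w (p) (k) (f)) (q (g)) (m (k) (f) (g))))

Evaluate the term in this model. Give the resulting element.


value = 2

  k = 1
  (h (k)) = h(1,) = 1
  g = 2
  g = 2
  (s (g) (g)) = s(2, 2) = 3
  g = 2
  (q (g)) = q(2,) = 4
  (w (h (k)) (s (g) (g)) (q (g))) = w(1, 3, 4) = 0
  k = 1
  f = 3
  g = 2
  (m (k) (f) (g)) = m(1, 3, 2) = 2
  (q (m (k) (f) (g))) = q(2,) = 4
  p = 2
  k = 1
  f = 3
  (w (p) (k) (f)) = w(2, 1, 3) = 3
  g = 2
  (q (g)) = q(2,) = 4
  k = 1
  f = 3
  g = 2
  (m (k) (f) (g)) = m(1, 3, 2) = 2
  (m (w (p) (k) (f)) (q (g)) (m (k) (f) (g))) = m(3, 4, 2) = 0
  (m (w (h (k)) (s (g) (g)) (q (g))) (q (m (k) (f) (g))) (m (w (p) (k) (f)) (q (g)) (m (k) (f) (g)))) = m(0, 4, 0) = 2


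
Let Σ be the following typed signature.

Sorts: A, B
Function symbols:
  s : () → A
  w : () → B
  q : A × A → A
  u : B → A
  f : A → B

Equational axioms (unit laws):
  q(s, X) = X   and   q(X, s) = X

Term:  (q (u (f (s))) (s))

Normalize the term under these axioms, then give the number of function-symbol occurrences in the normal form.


size = 3

1. (q (u (f (s))) (s))  →  (u (f (s)))
normal form: (u (f (s)))


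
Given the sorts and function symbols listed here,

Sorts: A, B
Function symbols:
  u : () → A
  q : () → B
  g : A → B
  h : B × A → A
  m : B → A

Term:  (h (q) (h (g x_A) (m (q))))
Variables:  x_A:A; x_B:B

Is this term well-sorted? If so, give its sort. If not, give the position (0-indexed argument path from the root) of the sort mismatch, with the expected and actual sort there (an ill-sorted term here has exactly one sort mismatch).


  (q) : B
      x_A : A
    (g x_A) : B
      (q) : B
    (m (q)) : A
  (h (g x_A) (m (q))) : A
(h (q) (h (g x_A) (m (q)))) : A

well-sorted; sort = A


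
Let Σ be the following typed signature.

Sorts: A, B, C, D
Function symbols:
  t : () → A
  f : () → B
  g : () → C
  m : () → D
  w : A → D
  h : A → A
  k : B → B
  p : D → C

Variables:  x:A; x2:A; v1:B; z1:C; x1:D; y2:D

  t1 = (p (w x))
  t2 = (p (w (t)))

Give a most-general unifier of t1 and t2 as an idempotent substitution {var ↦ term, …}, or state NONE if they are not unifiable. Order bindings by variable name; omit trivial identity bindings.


{x ↦ (t)}


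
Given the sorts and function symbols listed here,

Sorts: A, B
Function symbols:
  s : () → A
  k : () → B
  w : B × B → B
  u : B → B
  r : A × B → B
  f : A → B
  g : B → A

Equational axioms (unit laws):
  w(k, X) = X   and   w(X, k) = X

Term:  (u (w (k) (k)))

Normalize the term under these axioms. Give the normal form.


normal form = (u (k))

1. (u (w (k) (k)))  →  (u (k))


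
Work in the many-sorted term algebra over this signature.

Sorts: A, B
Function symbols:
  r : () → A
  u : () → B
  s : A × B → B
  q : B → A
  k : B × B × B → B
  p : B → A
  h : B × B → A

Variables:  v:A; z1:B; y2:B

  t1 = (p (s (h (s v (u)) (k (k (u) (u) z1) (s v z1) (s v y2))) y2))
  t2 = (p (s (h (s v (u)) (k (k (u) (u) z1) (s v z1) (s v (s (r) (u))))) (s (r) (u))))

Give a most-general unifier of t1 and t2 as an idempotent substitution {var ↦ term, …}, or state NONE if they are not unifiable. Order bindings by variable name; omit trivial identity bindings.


{y2 ↦ (s (r) (u))}


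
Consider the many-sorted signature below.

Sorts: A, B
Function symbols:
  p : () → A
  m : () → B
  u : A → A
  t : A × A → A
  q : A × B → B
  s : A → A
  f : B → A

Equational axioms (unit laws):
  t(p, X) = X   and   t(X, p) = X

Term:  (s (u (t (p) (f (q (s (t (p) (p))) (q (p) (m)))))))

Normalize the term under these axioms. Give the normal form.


1. (s (u (t (p) (f (q (s (t (p) (p))) (q (p) (m)))))))  →  (s (u (f (q (s (t (p) (p))) (q (p) (m))))))
2. (s (u (f (q (s (t (p) (p))) (q (p) (m))))))  →  (s (u (f (q (s (p)) (q (p) (m))))))

normal form = (s (u (f (q (s (p)) (q (p) (m))))))


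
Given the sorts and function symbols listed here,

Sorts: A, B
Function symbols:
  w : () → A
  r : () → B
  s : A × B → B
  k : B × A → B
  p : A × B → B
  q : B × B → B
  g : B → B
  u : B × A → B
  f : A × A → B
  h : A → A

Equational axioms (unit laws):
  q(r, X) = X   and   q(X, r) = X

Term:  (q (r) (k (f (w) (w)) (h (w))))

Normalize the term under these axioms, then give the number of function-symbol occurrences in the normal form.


size = 6

1. (q (r) (k (f (w) (w)) (h (w))))  →  (k (f (w) (w)) (h (w)))
normal form: (k (f (w) (w)) (h (w)))


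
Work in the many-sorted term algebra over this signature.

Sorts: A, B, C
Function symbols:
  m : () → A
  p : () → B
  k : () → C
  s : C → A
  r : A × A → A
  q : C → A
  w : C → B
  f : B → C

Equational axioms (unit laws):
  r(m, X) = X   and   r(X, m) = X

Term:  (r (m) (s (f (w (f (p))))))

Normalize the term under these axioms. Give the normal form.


normal form = (s (f (w (f (p)))))

1. (r (m) (s (f (w (f (p))))))  →  (s (f (w (f (p)))))


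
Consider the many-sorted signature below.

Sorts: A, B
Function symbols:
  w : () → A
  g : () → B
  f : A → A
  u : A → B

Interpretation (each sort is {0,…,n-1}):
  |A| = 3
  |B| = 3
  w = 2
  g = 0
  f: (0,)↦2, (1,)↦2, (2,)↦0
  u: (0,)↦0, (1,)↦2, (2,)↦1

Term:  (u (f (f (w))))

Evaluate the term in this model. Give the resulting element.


  w = 2
  (f (w)) = f(2,) = 0
  (f (f (w))) = f(0,) = 2
  (u (f (f (w)))) = u(2,) = 1

value = 1


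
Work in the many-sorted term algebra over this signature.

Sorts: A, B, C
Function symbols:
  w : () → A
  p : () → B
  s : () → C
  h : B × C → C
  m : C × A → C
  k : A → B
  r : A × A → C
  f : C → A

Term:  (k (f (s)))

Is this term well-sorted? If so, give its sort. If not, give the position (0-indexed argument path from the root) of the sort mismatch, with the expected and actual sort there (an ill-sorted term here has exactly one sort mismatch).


well-sorted; sort = B

    (s) : C
  (f (s)) : A
(k (f (s))) : B


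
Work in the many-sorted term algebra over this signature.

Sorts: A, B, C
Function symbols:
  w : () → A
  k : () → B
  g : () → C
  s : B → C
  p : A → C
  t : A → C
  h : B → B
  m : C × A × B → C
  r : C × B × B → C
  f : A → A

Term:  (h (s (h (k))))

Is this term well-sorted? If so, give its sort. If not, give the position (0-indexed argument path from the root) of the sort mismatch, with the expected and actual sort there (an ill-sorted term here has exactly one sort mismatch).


ill-sorted at position [0]: expected B, got C

      (k) : B
    (h (k)) : B
  (s (h (k))) : C
(h (s (h (k)))) : ✗ arg 0 at [0] has sort C, expected B


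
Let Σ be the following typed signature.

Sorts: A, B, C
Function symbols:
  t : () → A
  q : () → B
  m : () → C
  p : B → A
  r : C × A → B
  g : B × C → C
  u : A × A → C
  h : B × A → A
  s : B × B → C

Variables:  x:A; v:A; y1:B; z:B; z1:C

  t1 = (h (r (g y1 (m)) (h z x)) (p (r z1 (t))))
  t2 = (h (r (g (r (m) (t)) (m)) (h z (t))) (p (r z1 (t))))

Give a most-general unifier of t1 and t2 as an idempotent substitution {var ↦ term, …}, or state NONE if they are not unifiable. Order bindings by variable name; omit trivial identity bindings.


{x ↦ (t), y1 ↦ (r (m) (t))}


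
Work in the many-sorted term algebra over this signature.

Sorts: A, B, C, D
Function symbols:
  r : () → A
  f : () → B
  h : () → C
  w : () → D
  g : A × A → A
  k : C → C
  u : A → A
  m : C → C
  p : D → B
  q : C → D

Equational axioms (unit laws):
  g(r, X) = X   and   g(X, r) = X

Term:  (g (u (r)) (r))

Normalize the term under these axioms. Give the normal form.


1. (g (u (r)) (r))  →  (u (r))

normal form = (u (r))


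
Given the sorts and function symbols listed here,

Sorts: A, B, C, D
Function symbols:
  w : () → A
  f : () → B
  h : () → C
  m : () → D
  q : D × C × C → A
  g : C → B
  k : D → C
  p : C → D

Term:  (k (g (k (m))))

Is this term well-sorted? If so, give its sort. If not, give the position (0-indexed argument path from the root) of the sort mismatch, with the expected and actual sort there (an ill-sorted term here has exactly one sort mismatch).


ill-sorted at position [0]: expected D, got B

      (m) : D
    (k (m)) : C
  (g (k (m))) : B
(k (g (k (m)))) : ✗ arg 0 at [0] has sort B, expected D


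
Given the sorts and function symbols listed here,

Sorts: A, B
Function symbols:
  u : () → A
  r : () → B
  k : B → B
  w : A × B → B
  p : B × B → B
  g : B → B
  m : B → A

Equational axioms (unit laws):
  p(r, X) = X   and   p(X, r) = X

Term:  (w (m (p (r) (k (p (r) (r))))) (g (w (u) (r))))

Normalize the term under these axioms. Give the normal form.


normal form = (w (m (k (r))) (g (w (u) (r))))

1. (w (m (p (r) (k (p (r) (r))))) (g (w (u) (r))))  →  (w (m (k (p (r) (r)))) (g (w (u) (r))))
2. (w (m (k (p (r) (r)))) (g (w (u) (r))))  →  (w (m (k (r))) (g (w (u) (r))))


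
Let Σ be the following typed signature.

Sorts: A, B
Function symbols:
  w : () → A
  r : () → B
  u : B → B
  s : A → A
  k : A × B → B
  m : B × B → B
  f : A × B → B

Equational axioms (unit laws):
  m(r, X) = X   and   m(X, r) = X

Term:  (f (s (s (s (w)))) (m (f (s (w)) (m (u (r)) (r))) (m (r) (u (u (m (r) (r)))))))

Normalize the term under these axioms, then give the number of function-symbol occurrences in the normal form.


1. (f (s (s (s (w)))) (m (f (s (w)) (m (u (r)) (r))) (m (r) (u (u (m (r) (r)))))))  →  (f (s (s (s (w)))) (m (f (s (w)) (u (r))) (m (r) (u (u (m (r) (r)))))))
2. (f (s (s (s (w)))) (m (f (s (w)) (u (r))) (m (r) (u (u (m (r) (r)))))))  →  (f (s (s (s (w)))) (m (f (s (w)) (u (r))) (u (u (m (r) (r))))))
3. (f (s (s (s (w)))) (m (f (s (w)) (u (r))) (u (u (m (r) (r))))))  →  (f (s (s (s (w)))) (m (f (s (w)) (u (r))) (u (u (r)))))
normal form: (f (s (s (s (w)))) (m (f (s (w)) (u (r))) (u (u (r)))))

size = 14


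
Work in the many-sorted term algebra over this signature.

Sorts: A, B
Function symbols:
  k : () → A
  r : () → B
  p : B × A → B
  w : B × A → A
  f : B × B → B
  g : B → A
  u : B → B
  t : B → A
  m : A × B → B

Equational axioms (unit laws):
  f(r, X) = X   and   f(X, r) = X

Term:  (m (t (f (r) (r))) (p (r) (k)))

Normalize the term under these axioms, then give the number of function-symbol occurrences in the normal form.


1. (m (t (f (r) (r))) (p (r) (k)))  →  (m (t (r)) (p (r) (k)))
normal form: (m (t (r)) (p (r) (k)))

size = 6


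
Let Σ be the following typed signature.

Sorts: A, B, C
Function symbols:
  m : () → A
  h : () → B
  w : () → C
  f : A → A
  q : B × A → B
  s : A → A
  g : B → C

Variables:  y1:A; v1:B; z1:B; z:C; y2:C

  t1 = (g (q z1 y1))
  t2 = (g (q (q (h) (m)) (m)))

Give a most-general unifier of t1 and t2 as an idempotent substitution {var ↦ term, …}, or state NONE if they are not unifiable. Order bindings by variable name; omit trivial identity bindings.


{y1 ↦ (m), z1 ↦ (q (h) (m))}


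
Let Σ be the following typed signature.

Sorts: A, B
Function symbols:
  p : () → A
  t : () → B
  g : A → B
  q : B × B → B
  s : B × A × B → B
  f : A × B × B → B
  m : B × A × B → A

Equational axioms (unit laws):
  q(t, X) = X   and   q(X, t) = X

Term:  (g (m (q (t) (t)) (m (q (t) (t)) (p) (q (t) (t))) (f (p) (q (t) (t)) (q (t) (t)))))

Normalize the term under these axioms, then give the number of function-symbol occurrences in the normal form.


size = 11

1. (g (m (q (t) (t)) (m (q (t) (t)) (p) (q (t) (t))) (f (p) (q (t) (t)) (q (t) (t)))))  →  (g (m (t) (m (q (t) (t)) (p) (q (t) (t))) (f (p) (q (t) (t)) (q (t) (t)))))
2. (g (m (t) (m (q (t) (t)) (p) (q (t) (t))) (f (p) (q (t) (t)) (q (t) (t)))))  →  (g (m (t) (m (t) (p) (q (t) (t))) (f (p) (q (t) (t)) (q (t) (t)))))
3. (g (m (t) (m (t) (p) (q (t) (t))) (f (p) (q (t) (t)) (q (t) (t)))))  →  (g (m (t) (m (t) (p) (t)) (f (p) (q (t) (t)) (q (t) (t)))))
4. (g (m (t) (m (t) (p) (t)) (f (p) (q (t) (t)) (q (t) (t)))))  →  (g (m (t) (m (t) (p) (t)) (f (p) (t) (q (t) (t)))))
5. (g (m (t) (m (t) (p) (t)) (f (p) (t) (q (t) (t)))))  →  (g (m (t) (m (t) (p) (t)) (f (p) (t) (t))))
normal form: (g (m (t) (m (t) (p) (t)) (f (p) (t) (t))))


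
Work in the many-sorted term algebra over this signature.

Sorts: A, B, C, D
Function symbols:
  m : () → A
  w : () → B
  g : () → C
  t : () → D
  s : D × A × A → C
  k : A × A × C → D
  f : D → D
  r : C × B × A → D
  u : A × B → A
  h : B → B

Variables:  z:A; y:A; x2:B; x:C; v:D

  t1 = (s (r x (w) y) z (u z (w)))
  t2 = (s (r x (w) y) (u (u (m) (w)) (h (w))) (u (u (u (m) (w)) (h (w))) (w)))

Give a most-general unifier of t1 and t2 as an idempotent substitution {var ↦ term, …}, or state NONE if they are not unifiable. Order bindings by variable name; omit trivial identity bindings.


{z ↦ (u (u (m) (w)) (h (w)))}


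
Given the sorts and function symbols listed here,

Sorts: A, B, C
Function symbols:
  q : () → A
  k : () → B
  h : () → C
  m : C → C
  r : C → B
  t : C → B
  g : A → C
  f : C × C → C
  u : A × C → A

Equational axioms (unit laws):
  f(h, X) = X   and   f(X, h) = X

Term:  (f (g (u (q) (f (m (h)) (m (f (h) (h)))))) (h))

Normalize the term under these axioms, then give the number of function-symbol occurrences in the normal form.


1. (f (g (u (q) (f (m (h)) (m (f (h) (h)))))) (h))  →  (g (u (q) (f (m (h)) (m (f (h) (h))))))
2. (g (u (q) (f (m (h)) (m (f (h) (h))))))  →  (g (u (q) (f (m (h)) (m (h)))))
normal form: (g (u (q) (f (m (h)) (m (h)))))

size = 8


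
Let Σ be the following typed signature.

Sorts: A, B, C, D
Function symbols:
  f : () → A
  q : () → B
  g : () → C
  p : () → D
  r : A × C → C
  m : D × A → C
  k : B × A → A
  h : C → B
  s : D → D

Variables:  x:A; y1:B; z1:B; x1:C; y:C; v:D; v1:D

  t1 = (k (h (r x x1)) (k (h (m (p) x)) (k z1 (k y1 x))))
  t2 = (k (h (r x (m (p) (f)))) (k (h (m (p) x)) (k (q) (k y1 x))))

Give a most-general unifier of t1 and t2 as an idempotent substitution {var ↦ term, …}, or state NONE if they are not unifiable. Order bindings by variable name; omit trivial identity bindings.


{x1 ↦ (m (p) (f)), z1 ↦ (q)}


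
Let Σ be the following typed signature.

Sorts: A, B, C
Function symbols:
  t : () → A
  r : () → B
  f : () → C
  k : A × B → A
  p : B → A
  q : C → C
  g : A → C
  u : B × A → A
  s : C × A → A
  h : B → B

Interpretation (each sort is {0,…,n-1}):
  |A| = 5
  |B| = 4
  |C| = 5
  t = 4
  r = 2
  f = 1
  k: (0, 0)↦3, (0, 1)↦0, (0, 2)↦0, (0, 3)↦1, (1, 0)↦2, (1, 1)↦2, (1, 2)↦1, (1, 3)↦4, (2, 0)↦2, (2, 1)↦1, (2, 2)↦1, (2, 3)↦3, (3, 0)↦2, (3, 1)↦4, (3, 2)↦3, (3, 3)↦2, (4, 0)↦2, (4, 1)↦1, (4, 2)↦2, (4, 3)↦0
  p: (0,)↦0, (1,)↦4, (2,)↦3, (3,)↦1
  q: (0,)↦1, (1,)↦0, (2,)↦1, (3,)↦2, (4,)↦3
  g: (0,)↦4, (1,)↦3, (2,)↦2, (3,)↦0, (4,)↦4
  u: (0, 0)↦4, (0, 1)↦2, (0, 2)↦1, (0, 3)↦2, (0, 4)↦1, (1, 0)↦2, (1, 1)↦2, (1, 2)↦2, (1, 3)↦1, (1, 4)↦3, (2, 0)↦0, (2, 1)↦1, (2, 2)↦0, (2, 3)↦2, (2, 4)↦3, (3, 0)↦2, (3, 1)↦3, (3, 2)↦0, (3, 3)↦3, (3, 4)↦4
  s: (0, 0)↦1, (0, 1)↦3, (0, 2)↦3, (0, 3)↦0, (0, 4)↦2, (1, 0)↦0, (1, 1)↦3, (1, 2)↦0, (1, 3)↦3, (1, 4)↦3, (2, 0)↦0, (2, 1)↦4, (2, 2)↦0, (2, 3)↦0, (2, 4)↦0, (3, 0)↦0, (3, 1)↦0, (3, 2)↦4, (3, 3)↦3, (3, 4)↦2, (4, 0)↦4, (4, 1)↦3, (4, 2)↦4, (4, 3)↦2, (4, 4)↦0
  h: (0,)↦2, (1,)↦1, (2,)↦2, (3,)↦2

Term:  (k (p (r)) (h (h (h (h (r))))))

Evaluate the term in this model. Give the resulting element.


  r = 2
  (p (r)) = p(2,) = 3
  r = 2
  (h (r)) = h(2,) = 2
  (h (h (r))) = h(2,) = 2
  (h (h (h (r)))) = h(2,) = 2
  (h (h (h (h (r))))) = h(2,) = 2
  (k (p (r)) (h (h (h (h (r)))))) = k(3, 2) = 3

value = 3


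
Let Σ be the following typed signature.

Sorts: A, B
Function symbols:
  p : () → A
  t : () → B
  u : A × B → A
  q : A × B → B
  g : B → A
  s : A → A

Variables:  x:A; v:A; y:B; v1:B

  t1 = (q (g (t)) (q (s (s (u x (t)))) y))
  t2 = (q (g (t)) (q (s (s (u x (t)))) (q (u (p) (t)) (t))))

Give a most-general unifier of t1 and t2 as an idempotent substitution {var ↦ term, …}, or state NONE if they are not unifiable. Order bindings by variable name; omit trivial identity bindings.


{y ↦ (q (u (p) (t)) (t))}


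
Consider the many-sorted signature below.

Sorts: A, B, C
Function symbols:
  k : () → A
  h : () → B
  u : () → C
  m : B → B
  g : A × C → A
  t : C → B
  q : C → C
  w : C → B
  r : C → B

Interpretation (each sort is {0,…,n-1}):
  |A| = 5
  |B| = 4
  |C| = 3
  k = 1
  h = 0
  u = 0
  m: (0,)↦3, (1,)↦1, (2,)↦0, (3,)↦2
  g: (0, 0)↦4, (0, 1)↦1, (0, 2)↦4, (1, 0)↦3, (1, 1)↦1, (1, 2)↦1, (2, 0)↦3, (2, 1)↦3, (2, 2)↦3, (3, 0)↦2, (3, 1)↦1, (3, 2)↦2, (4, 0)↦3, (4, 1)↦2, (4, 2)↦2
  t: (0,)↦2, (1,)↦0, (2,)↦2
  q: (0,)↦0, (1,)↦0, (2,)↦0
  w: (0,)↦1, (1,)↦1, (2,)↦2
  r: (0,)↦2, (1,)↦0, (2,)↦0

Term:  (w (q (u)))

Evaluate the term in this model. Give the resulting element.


value = 1

  u = 0
  (q (u)) = q(0,) = 0
  (w (q (u))) = w(0,) = 1


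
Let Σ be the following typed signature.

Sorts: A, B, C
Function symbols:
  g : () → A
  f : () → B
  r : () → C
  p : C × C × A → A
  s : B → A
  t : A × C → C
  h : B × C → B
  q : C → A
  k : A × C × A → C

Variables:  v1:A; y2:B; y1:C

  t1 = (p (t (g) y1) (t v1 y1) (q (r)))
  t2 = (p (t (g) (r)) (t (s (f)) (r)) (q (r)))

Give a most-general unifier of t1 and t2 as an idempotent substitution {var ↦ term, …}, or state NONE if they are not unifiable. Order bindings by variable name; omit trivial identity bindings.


{v1 ↦ (s (f)), y1 ↦ (r)}


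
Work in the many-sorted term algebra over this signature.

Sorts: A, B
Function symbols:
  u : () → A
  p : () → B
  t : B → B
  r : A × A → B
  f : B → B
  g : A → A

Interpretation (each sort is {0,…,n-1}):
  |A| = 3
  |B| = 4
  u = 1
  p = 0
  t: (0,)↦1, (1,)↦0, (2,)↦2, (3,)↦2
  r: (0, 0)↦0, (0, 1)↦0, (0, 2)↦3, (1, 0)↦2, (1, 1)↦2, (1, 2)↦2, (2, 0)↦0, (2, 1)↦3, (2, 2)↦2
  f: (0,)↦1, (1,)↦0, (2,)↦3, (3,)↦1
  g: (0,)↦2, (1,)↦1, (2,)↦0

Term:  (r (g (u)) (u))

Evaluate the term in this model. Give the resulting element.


value = 2

  u = 1
  (g (u)) = g(1,) = 1
  u = 1
  (r (g (u)) (u)) = r(1, 1) = 2


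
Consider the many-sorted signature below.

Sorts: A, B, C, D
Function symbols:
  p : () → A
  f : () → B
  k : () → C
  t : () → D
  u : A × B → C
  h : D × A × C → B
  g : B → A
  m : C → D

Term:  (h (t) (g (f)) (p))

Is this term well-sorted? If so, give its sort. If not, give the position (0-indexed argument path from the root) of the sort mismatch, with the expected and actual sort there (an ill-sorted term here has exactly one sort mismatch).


ill-sorted at position [2]: expected C, got A

  (t) : D
    (f) : B
  (g (f)) : A
  (p) : A
(h (t) (g (f)) (p)) : ✗ arg 2 at [2] has sort A, expected C


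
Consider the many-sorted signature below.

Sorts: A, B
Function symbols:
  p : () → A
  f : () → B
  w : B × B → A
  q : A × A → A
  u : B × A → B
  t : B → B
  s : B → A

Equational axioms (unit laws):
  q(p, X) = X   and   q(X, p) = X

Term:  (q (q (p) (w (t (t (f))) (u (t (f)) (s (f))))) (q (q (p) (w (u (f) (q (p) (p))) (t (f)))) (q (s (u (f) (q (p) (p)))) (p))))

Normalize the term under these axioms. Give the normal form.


normal form = (q (w (t (t (f))) (u (t (f)) (s (f)))) (q (w (u (f) (p)) (t (f))) (s (u (f) (p)))))

1. (q (q (p) (w (t (t (f))) (u (t (f)) (s (f))))) (q (q (p) (w (u (f) (q (p) (p))) (t (f)))) (q (s (u (f) (q (p) (p)))) (p))))  →  (q (w (t (t (f))) (u (t (f)) (s (f)))) (q (q (p) (w (u (f) (q (p) (p))) (t (f)))) (q (s (u (f) (q (p) (p)))) (p))))
2. (q (w (t (t (f))) (u (t (f)) (s (f)))) (q (q (p) (w (u (f) (q (p) (p))) (t (f)))) (q (s (u (f) (q (p) (p)))) (p))))  →  (q (w (t (t (f))) (u (t (f)) (s (f)))) (q (w (u (f) (q (p) (p))) (t (f))) (q (s (u (f) (q (p) (p)))) (p))))
3. (q (w (t (t (f))) (u (t (f)) (s (f)))) (q (w (u (f) (q (p) (p))) (t (f))) (q (s (u (f) (q (p) (p)))) (p))))  →  (q (w (t (t (f))) (u (t (f)) (s (f)))) (q (w (u (f) (p)) (t (f))) (q (s (u (f) (q (p) (p)))) (p))))
4. (q (w (t (t (f))) (u (t (f)) (s (f)))) (q (w (u (f) (p)) (t (f))) (q (s (u (f) (q (p) (p)))) (p))))  →  (q (w (t (t (f))) (u (t (f)) (s (f)))) (q (w (u (f) (p)) (t (f))) (s (u (f) (q (p) (p))))))
5. (q (w (t (t (f))) (u (t (f)) (s (f)))) (q (w (u (f) (p)) (t (f))) (s (u (f) (q (p) (p))))))  →  (q (w (t (t (f))) (u (t (f)) (s (f)))) (q (w (u (f) (p)) (t (f))) (s (u (f) (p)))))


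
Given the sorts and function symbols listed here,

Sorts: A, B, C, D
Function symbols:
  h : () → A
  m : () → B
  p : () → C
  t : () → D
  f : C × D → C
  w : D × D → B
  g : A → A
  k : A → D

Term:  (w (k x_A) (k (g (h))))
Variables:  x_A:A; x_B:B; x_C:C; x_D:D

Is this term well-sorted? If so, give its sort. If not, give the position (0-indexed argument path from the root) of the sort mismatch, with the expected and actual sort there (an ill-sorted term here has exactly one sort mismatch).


well-sorted; sort = B

    x_A : A
  (k x_A) : D
      (h) : A
    (g (h)) : A
  (k (g (h))) : D
(w (k x_A) (k (g (h)))) : B


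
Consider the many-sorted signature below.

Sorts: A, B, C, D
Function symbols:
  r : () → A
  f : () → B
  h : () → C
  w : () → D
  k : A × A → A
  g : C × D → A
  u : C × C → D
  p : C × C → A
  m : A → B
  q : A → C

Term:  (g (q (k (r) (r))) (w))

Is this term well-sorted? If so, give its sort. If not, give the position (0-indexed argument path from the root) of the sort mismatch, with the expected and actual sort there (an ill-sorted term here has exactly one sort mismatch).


      (r) : A
      (r) : A
    (k (r) (r)) : A
  (q (k (r) (r))) : C
  (w) : D
(g (q (k (r) (r))) (w)) : A

well-sorted; sort = A


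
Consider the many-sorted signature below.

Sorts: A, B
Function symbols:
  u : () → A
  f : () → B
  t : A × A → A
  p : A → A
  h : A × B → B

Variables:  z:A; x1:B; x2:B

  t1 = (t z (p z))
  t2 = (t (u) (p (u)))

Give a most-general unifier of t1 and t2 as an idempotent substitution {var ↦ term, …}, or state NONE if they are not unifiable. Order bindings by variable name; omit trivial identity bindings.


{z ↦ (u)}


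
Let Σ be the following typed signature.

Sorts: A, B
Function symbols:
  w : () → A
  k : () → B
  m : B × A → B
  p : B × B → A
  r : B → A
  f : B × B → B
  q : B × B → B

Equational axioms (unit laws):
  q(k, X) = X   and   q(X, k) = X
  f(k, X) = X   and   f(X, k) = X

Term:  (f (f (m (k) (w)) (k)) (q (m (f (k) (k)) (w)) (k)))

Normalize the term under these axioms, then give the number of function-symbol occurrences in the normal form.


size = 7

1. (f (f (m (k) (w)) (k)) (q (m (f (k) (k)) (w)) (k)))  →  (f (m (k) (w)) (q (m (f (k) (k)) (w)) (k)))
2. (f (m (k) (w)) (q (m (f (k) (k)) (w)) (k)))  →  (f (m (k) (w)) (m (f (k) (k)) (w)))
3. (f (m (k) (w)) (m (f (k) (k)) (w)))  →  (f (m (k) (w)) (m (k) (w)))
normal form: (f (m (k) (w)) (m (k) (w)))


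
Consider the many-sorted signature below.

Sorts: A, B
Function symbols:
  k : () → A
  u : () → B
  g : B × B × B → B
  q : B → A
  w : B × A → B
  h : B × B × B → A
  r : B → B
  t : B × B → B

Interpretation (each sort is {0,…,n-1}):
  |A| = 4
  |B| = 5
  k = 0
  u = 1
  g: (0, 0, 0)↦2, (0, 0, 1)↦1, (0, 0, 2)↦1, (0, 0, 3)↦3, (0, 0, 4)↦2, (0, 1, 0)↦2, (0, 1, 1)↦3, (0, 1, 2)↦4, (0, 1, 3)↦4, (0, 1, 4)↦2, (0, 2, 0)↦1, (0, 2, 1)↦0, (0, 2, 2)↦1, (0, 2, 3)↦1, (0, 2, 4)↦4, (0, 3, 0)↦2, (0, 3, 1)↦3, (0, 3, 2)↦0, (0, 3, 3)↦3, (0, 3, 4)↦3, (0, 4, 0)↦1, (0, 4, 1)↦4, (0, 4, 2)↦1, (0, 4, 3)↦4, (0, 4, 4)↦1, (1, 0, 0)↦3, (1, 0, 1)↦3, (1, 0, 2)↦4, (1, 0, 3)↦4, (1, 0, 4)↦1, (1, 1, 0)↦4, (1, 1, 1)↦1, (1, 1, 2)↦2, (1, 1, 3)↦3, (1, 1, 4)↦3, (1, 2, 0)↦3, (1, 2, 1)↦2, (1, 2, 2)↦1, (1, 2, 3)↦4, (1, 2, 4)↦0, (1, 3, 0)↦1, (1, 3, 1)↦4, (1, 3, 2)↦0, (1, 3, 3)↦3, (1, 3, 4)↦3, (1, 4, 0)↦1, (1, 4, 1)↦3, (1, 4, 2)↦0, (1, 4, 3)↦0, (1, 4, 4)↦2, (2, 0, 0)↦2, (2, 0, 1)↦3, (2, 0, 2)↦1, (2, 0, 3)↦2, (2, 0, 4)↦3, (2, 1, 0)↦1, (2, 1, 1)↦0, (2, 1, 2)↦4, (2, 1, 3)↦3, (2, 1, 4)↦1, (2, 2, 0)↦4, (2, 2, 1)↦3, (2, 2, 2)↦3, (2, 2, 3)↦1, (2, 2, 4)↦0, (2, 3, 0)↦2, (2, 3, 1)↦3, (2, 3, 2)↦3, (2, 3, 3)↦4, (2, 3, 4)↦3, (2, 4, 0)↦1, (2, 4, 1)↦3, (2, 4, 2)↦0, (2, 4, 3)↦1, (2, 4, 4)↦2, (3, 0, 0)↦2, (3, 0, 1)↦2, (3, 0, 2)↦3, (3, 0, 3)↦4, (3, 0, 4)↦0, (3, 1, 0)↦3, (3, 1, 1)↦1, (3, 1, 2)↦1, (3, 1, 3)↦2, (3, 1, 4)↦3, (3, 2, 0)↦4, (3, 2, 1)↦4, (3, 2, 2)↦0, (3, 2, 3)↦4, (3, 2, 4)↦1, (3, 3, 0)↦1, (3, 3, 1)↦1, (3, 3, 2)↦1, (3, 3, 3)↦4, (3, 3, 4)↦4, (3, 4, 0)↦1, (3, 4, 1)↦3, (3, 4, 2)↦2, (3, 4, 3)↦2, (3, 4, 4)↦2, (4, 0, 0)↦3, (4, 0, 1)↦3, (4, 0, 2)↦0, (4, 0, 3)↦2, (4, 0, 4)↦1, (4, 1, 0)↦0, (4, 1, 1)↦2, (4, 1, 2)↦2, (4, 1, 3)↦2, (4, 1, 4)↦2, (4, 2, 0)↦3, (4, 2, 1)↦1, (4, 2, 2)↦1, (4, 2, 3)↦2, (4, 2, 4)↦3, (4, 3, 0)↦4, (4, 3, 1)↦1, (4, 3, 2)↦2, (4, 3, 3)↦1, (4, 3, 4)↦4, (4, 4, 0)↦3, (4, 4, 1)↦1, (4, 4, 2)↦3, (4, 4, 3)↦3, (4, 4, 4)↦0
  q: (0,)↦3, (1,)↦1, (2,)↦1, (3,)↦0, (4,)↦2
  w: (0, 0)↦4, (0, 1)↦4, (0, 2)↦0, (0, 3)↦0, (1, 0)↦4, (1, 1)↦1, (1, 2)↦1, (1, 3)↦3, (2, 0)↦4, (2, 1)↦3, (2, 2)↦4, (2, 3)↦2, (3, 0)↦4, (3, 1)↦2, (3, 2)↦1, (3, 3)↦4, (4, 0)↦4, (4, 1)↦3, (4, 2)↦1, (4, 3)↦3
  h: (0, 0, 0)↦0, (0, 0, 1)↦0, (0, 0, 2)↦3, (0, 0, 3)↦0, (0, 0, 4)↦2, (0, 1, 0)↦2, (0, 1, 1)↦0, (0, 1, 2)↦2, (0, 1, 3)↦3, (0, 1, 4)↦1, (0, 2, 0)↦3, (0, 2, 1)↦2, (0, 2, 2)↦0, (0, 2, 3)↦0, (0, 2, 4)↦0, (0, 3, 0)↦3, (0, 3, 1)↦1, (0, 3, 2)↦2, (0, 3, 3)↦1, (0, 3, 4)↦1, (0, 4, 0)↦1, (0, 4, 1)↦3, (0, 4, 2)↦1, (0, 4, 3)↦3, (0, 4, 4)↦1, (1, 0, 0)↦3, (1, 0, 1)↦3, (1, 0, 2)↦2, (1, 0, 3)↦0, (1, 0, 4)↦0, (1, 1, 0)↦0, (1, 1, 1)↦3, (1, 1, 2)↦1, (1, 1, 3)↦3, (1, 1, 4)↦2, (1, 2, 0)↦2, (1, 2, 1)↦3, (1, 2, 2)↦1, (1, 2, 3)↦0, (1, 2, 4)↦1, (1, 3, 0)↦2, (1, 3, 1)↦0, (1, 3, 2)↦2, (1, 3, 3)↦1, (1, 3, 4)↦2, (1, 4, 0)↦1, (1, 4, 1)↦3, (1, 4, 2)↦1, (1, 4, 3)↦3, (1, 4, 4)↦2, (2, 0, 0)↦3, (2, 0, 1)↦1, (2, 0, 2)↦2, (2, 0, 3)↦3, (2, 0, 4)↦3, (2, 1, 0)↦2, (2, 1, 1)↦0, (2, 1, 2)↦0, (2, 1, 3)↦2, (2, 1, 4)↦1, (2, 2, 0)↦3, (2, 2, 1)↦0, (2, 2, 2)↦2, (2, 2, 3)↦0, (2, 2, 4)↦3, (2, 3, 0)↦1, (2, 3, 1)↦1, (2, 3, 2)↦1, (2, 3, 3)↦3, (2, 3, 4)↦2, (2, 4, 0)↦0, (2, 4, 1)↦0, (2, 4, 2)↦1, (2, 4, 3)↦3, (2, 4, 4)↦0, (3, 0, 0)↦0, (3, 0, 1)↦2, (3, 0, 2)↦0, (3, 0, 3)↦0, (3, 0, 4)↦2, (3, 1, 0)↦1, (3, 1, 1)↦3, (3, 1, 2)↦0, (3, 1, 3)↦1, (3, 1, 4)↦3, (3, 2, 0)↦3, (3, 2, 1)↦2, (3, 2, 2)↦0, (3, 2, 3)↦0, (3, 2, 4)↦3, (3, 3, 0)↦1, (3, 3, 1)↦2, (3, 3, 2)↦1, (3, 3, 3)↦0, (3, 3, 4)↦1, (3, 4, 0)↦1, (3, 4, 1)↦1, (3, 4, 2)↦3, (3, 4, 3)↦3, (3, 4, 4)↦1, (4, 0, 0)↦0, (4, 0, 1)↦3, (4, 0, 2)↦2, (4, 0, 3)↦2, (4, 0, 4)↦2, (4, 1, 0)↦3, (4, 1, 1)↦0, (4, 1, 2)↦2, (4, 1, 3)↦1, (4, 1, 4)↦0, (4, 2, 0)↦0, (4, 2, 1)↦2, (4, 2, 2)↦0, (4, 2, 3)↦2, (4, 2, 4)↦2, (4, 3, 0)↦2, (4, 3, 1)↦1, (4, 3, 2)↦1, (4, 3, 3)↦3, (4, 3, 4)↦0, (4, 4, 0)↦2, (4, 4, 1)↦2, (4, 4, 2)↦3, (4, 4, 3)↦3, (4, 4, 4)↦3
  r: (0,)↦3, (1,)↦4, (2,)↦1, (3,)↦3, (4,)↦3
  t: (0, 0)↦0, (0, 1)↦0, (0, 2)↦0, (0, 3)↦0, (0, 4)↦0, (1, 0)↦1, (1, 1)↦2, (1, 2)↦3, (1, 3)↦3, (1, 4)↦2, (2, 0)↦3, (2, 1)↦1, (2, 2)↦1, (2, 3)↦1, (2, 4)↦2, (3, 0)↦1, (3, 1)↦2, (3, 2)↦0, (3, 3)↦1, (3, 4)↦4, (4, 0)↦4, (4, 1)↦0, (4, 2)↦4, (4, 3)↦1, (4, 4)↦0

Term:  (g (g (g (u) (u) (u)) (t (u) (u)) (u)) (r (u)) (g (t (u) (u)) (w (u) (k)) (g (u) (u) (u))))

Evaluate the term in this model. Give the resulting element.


  u = 1
  u = 1
  u = 1
  (g (u) (u) (u)) = g(1, 1, 1) = 1
  u = 1
  u = 1
  (t (u) (u)) = t(1, 1) = 2
  u = 1
  (g (g (u) (u) (u)) (t (u) (u)) (u)) = g(1, 2, 1) = 2
  u = 1
  (r (u)) = r(1,) = 4
  u = 1
  u = 1
  (t (u) (u)) = t(1, 1) = 2
  u = 1
  k = 0
  (w (u) (k)) = w(1, 0) = 4
  u = 1
  u = 1
  u = 1
  (g (u) (u) (u)) = g(1, 1, 1) = 1
  (g (t (u) (u)) (w (u) (k)) (g (u) (u) (u))) = g(2, 4, 1) = 3
  (g (g (g (u) (u) (u)) (t (u) (u)) (u)) (r (u)) (g (t (u) (u)) (w (u) (k)) (g (u) (u) (u)))) = g(2, 4, 3) = 1

value = 1
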